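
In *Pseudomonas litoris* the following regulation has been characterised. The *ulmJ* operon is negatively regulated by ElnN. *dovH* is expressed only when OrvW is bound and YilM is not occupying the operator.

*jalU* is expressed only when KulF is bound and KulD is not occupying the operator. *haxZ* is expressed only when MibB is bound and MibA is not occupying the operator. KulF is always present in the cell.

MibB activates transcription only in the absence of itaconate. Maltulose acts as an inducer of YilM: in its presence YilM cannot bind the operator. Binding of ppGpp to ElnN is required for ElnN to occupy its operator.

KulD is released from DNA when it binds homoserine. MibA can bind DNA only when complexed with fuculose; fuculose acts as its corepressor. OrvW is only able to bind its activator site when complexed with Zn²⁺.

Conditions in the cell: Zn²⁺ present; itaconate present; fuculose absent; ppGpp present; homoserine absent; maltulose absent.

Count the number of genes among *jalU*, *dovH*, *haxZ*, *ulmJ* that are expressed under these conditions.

0

KulF is produced constitutively and is active.
Homoserine is absent, so KulD is active.
With repressor KulD bound, *jalU* is not transcribed.
→ *jalU* is OFF.
Maltulose is absent, so YilM is active.
Zn²⁺ is present, so OrvW is active.
With repressor YilM bound, *dovH* is not transcribed.
→ *dovH* is OFF.
Itaconate is present, so MibB is inactive.
Fuculose is absent, so MibA is inactive.
Required activator MibB is absent, so *haxZ* is not transcribed.
→ *haxZ* is OFF.
ppGpp is present, so ElnN is active.
With repressor ElnN bound, *ulmJ* is not transcribed.
→ *ulmJ* is OFF.
0 of the 4 genes are transcribed.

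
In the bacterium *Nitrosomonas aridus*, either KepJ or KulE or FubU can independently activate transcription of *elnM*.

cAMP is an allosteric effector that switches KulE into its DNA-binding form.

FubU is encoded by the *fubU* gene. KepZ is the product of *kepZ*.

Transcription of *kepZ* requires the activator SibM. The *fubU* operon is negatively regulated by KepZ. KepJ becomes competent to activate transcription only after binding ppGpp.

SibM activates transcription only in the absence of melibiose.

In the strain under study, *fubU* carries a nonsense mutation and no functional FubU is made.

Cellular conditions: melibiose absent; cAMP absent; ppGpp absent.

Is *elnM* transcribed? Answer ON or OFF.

OFF

ppGpp is absent, so KepJ is inactive.
cAMP is absent, so KulE is inactive.
FubU is non-functional in this strain, so it has no effect.
No activator is available at the *elnM* promoter, so *elnM* is not transcribed.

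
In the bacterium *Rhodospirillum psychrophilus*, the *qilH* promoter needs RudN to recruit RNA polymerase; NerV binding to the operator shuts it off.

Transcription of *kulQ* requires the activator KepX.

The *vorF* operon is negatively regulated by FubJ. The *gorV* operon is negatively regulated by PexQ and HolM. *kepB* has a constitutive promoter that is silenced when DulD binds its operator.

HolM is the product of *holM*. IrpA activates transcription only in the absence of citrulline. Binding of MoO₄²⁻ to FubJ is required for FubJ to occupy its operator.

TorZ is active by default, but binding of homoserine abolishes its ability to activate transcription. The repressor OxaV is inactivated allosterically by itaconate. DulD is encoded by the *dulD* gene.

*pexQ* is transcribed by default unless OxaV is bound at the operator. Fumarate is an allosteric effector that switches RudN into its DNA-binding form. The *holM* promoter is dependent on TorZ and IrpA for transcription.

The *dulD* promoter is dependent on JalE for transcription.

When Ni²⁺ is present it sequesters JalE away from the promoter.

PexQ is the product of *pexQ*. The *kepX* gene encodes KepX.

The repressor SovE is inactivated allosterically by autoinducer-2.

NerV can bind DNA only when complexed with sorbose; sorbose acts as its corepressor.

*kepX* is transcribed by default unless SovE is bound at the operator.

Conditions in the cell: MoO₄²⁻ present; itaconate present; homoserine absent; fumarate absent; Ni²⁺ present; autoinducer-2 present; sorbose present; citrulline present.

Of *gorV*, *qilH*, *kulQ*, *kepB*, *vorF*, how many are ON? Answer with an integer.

Itaconate is present, so OxaV is inactive.
With no repressor bound, *pexQ* is transcribed.
So PexQ is produced and active.
Homoserine is absent, so TorZ is active.
Citrulline is present, so IrpA is inactive.
Required activator IrpA is absent, so *holM* is not transcribed.
So HolM is not produced.
With repressor PexQ bound, *gorV* is not transcribed.
→ *gorV* is OFF.
Fumarate is absent, so RudN is inactive.
Sorbose is present, so NerV is active.
With repressor NerV bound, *qilH* is not transcribed.
→ *qilH* is OFF.
Autoinducer-2 is present, so SovE is inactive.
With no repressor bound, *kepX* is transcribed.
So KepX is produced and active.
No repressor is bound and KepX is active, so *kulQ* is transcribed.
→ *kulQ* is ON.
Ni²⁺ is present, so JalE is inactive.
Required activator JalE is absent, so *dulD* is not transcribed.
So DulD is not produced.
With no repressor bound, *kepB* is transcribed.
→ *kepB* is ON.
MoO₄²⁻ is present, so FubJ is active.
With repressor FubJ bound, *vorF* is not transcribed.
→ *vorF* is OFF.
2 of the 5 genes are transcribed.

2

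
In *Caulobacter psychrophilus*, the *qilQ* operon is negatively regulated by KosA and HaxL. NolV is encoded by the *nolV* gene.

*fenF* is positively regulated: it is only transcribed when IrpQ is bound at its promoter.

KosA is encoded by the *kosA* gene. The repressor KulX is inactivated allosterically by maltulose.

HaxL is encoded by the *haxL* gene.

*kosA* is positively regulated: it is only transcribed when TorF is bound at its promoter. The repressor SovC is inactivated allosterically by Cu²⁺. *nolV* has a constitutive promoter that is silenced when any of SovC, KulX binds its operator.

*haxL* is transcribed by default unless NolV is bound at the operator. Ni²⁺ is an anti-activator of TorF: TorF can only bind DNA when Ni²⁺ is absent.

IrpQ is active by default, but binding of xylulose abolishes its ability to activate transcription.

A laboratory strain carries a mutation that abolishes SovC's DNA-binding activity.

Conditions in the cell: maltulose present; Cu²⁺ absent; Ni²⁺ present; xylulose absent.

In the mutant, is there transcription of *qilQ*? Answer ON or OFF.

ON

Ni²⁺ is present, so TorF is inactive.
Required activator TorF is absent, so *kosA* is not transcribed.
So KosA is not produced.
SovC is non-functional in this strain, so it has no effect.
Maltulose is present, so KulX is inactive.
With no repressor bound, *nolV* is transcribed.
So NolV is produced and active.
With repressor NolV bound, *haxL* is not transcribed.
So HaxL is not produced.
With no repressor bound, *qilQ* is transcribed.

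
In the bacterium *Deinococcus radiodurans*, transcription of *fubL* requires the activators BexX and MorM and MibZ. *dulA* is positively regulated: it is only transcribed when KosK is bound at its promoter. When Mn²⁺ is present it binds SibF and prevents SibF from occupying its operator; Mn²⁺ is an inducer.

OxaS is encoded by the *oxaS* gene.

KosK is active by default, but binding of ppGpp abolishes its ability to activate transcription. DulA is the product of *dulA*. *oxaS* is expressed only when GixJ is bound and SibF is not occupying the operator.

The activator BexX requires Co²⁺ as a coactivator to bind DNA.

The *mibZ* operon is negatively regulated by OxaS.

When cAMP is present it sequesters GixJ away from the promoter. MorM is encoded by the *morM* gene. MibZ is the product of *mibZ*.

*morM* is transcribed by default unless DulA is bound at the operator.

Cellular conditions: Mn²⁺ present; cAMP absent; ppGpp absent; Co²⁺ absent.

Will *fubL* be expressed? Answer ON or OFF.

OFF

Co²⁺ is absent, so BexX is inactive.
ppGpp is absent, so KosK is active.
No repressor is bound and KosK is active, so *dulA* is transcribed.
So DulA is produced and active.
With repressor DulA bound, *morM* is not transcribed.
So MorM is not produced.
Mn²⁺ is present, so SibF is inactive.
cAMP is absent, so GixJ is active.
No repressor is bound and GixJ is active, so *oxaS* is transcribed.
So OxaS is produced and active.
With repressor OxaS bound, *mibZ* is not transcribed.
So MibZ is not produced.
Required activator BexX is absent, so *fubL* is not transcribed.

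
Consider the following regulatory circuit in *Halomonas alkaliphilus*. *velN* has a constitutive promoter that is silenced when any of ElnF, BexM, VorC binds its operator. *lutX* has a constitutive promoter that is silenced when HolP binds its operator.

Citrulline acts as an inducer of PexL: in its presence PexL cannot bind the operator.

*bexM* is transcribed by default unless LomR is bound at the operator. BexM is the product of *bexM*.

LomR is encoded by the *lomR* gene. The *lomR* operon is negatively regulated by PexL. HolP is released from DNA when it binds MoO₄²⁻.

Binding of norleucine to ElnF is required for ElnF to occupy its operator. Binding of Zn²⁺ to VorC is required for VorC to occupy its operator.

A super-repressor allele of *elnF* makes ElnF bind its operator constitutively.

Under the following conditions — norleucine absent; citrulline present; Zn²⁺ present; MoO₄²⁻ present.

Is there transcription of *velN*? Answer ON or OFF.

ElnF is constitutively active in this strain.
Citrulline is present, so PexL is inactive.
With no repressor bound, *lomR* is transcribed.
So LomR is produced and active.
With repressor LomR bound, *bexM* is not transcribed.
So BexM is not produced.
Zn²⁺ is present, so VorC is active.
With repressor ElnF bound, *velN* is not transcribed.

OFF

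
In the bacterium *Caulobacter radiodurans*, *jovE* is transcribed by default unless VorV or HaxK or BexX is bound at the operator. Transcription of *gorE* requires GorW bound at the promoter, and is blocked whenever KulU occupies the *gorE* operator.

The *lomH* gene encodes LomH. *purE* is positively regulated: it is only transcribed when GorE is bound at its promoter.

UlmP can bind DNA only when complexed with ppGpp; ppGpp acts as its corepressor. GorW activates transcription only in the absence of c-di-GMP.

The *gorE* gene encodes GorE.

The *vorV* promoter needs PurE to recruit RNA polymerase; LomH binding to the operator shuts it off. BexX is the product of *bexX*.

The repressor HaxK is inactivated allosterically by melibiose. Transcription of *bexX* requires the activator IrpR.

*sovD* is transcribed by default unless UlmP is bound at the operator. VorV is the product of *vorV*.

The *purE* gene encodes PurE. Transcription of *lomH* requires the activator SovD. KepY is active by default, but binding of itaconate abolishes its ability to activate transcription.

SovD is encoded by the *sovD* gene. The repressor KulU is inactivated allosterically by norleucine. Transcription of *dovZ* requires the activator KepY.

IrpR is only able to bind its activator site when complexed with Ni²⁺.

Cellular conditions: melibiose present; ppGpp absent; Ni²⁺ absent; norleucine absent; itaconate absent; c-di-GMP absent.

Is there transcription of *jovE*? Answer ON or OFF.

ppGpp is absent, so UlmP is inactive.
With no repressor bound, *sovD* is transcribed.
So SovD is produced and active.
No repressor is bound and SovD is active, so *lomH* is transcribed.
So LomH is produced and active.
c-di-GMP is absent, so GorW is active.
Norleucine is absent, so KulU is active.
With repressor KulU bound, *gorE* is not transcribed.
So GorE is not produced.
Required activator GorE is absent, so *purE* is not transcribed.
So PurE is not produced.
With repressor LomH bound, *vorV* is not transcribed.
So VorV is not produced.
Melibiose is present, so HaxK is inactive.
Ni²⁺ is absent, so IrpR is inactive.
Required activator IrpR is absent, so *bexX* is not transcribed.
So BexX is not produced.
With no repressor bound, *jovE* is transcribed.

ON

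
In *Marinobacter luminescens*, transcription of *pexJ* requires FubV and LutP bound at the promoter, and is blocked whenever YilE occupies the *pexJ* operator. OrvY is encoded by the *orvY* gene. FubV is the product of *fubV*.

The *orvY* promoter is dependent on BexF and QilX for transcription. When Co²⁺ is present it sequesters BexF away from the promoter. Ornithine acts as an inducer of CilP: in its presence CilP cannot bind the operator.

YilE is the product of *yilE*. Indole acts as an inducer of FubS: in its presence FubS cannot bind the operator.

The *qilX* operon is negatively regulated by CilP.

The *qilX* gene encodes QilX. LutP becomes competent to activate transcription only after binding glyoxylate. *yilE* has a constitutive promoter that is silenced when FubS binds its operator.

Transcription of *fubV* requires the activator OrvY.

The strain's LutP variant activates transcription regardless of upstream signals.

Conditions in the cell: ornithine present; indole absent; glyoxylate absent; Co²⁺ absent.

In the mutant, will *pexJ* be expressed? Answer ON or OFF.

Co²⁺ is absent, so BexF is active.
Ornithine is present, so CilP is inactive.
With no repressor bound, *qilX* is transcribed.
So QilX is produced and active.
No repressor is bound and BexF and QilX are active, so *orvY* is transcribed.
So OrvY is produced and active.
No repressor is bound and OrvY is active, so *fubV* is transcribed.
So FubV is produced and active.
LutP is constitutively active in this strain.
Indole is absent, so FubS is active.
With repressor FubS bound, *yilE* is not transcribed.
So YilE is not produced.
No repressor is bound and FubV and LutP are active, so *pexJ* is transcribed.

ON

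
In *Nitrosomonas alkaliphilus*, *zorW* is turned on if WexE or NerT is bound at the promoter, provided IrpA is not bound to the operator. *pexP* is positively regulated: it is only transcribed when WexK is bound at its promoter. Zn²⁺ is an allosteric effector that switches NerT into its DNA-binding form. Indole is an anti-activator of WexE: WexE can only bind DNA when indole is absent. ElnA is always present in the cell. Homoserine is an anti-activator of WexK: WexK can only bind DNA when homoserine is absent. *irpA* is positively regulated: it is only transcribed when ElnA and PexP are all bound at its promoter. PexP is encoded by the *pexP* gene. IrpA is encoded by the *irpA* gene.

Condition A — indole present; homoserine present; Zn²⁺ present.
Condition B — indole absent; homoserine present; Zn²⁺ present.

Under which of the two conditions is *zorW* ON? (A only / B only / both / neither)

both

Condition A:
Indole is present, so WexE is inactive.
ElnA is produced constitutively and is active.
Homoserine is present, so WexK is inactive.
Required activator WexK is absent, so *pexP* is not transcribed.
So PexP is not produced.
Required activator PexP is absent, so *irpA* is not transcribed.
So IrpA is not produced.
Zn²⁺ is present, so NerT is active.
Activator NerT is present, so *zorW* is transcribed.
→ *zorW* is ON in A.
Condition B:
Indole is absent, so WexE is active.
ElnA is produced constitutively and is active.
Homoserine is present, so WexK is inactive.
Required activator WexK is absent, so *pexP* is not transcribed.
So PexP is not produced.
Required activator PexP is absent, so *irpA* is not transcribed.
So IrpA is not produced.
Zn²⁺ is present, so NerT is active.
Activator WexE is present, so *zorW* is transcribed.
→ *zorW* is ON in B.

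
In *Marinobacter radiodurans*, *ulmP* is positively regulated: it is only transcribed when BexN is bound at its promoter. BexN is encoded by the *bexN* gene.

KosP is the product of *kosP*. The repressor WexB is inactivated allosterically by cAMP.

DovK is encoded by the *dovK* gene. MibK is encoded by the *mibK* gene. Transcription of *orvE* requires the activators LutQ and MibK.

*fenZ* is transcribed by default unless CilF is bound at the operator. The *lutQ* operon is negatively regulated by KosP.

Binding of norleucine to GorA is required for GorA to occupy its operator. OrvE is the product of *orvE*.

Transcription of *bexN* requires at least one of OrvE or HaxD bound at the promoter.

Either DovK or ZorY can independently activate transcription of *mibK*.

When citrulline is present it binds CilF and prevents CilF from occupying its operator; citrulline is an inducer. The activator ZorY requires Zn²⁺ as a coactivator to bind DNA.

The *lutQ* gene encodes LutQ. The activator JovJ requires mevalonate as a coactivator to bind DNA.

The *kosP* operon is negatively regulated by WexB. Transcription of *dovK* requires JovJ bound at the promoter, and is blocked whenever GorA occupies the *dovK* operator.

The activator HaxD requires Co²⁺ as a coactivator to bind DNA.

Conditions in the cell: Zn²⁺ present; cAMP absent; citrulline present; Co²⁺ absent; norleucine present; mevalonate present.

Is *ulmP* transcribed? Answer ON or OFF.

cAMP is absent, so WexB is active.
With repressor WexB bound, *kosP* is not transcribed.
So KosP is not produced.
With no repressor bound, *lutQ* is transcribed.
So LutQ is produced and active.
Norleucine is present, so GorA is active.
Mevalonate is present, so JovJ is active.
With repressor GorA bound, *dovK* is not transcribed.
So DovK is not produced.
Zn²⁺ is present, so ZorY is active.
Activator ZorY is present, so *mibK* is transcribed.
So MibK is produced and active.
No repressor is bound and LutQ and MibK are active, so *orvE* is transcribed.
So OrvE is produced and active.
Co²⁺ is absent, so HaxD is inactive.
Activator OrvE is present, so *bexN* is transcribed.
So BexN is produced and active.
No repressor is bound and BexN is active, so *ulmP* is transcribed.

ON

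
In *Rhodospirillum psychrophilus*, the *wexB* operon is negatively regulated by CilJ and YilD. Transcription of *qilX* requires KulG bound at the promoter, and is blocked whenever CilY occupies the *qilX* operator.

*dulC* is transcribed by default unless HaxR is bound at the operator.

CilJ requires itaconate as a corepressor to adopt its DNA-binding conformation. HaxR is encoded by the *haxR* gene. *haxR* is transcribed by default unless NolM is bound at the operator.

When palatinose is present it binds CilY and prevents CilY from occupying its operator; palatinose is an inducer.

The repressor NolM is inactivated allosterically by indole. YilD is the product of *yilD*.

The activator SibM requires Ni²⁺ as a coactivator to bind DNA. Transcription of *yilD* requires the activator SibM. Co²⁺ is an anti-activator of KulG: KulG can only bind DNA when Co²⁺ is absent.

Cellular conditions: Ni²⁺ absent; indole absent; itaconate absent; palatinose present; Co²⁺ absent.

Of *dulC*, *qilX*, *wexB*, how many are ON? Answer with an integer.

3

Indole is absent, so NolM is active.
With repressor NolM bound, *haxR* is not transcribed.
So HaxR is not produced.
With no repressor bound, *dulC* is transcribed.
→ *dulC* is ON.
Co²⁺ is absent, so KulG is active.
Palatinose is present, so CilY is inactive.
No repressor is bound and KulG is active, so *qilX* is transcribed.
→ *qilX* is ON.
Itaconate is absent, so CilJ is inactive.
Ni²⁺ is absent, so SibM is inactive.
Required activator SibM is absent, so *yilD* is not transcribed.
So YilD is not produced.
With no repressor bound, *wexB* is transcribed.
→ *wexB* is ON.
3 of the 3 genes are transcribed.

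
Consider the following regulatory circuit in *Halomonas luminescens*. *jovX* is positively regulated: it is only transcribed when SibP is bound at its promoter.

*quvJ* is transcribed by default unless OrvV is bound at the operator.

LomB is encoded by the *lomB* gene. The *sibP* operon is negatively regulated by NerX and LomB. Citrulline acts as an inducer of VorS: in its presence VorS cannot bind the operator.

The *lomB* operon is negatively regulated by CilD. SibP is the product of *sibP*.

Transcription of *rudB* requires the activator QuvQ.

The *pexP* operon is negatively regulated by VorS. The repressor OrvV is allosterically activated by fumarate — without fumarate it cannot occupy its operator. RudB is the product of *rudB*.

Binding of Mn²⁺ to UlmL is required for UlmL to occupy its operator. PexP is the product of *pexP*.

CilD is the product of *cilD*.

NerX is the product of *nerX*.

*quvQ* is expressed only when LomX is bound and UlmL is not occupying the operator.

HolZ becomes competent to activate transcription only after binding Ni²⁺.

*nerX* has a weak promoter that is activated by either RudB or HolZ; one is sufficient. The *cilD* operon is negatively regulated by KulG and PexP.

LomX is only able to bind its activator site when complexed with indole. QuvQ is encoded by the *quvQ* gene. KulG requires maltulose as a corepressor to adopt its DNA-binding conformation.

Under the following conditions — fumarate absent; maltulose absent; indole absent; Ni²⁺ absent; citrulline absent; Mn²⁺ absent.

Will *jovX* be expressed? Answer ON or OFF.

ON

Mn²⁺ is absent, so UlmL is inactive.
Indole is absent, so LomX is inactive.
Required activator LomX is absent, so *quvQ* is not transcribed.
So QuvQ is not produced.
Required activator QuvQ is absent, so *rudB* is not transcribed.
So RudB is not produced.
Ni²⁺ is absent, so HolZ is inactive.
No activator is available at the *nerX* promoter, so *nerX* is not transcribed.
So NerX is not produced.
Maltulose is absent, so KulG is inactive.
Citrulline is absent, so VorS is active.
With repressor VorS bound, *pexP* is not transcribed.
So PexP is not produced.
With no repressor bound, *cilD* is transcribed.
So CilD is produced and active.
With repressor CilD bound, *lomB* is not transcribed.
So LomB is not produced.
With no repressor bound, *sibP* is transcribed.
So SibP is produced and active.
No repressor is bound and SibP is active, so *jovX* is transcribed.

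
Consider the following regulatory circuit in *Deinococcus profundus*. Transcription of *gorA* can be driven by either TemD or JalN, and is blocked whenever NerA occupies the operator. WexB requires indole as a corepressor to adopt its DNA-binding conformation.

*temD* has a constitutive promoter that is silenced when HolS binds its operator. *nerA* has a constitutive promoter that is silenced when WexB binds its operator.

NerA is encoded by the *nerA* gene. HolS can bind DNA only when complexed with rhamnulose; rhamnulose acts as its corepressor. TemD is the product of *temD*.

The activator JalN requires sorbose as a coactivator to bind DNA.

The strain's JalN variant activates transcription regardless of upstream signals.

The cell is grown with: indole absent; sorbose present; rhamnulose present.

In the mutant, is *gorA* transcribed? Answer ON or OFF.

Indole is absent, so WexB is inactive.
With no repressor bound, *nerA* is transcribed.
So NerA is produced and active.
Rhamnulose is present, so HolS is active.
With repressor HolS bound, *temD* is not transcribed.
So TemD is not produced.
JalN is constitutively active in this strain.
With repressor NerA bound, *gorA* is not transcribed.

OFF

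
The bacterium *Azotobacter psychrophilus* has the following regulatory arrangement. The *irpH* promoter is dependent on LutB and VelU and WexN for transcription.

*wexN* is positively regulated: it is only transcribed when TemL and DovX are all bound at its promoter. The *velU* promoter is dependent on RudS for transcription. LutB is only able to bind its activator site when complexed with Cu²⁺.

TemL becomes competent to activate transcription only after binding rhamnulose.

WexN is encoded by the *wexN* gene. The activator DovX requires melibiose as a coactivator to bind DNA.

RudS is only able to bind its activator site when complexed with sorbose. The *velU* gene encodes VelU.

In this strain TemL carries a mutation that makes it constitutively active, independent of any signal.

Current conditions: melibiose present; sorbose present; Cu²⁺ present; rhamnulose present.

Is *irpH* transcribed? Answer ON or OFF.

ON

Cu²⁺ is present, so LutB is active.
Sorbose is present, so RudS is active.
No repressor is bound and RudS is active, so *velU* is transcribed.
So VelU is produced and active.
TemL is constitutively active in this strain.
Melibiose is present, so DovX is active.
No repressor is bound and TemL and DovX are active, so *wexN* is transcribed.
So WexN is produced and active.
No repressor is bound and LutB and VelU and WexN are active, so *irpH* is transcribed.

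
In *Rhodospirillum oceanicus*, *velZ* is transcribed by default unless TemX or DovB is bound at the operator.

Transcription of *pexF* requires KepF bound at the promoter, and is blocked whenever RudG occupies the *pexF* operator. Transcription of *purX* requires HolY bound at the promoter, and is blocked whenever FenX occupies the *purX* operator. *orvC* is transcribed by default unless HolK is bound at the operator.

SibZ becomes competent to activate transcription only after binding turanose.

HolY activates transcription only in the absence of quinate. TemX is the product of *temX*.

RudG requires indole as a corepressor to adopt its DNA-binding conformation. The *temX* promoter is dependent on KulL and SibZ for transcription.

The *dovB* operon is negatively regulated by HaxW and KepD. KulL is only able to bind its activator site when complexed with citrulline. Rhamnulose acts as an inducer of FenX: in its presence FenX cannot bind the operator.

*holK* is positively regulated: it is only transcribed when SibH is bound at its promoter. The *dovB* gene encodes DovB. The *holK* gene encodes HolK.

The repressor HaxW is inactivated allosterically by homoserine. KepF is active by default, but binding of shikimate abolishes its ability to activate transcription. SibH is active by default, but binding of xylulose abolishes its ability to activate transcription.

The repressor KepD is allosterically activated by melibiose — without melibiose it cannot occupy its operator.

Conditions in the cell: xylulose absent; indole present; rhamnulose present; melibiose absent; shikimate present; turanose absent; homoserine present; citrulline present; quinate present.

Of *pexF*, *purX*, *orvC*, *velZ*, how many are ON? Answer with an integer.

Indole is present, so RudG is active.
Shikimate is present, so KepF is inactive.
With repressor RudG bound, *pexF* is not transcribed.
→ *pexF* is OFF.
Quinate is present, so HolY is inactive.
Rhamnulose is present, so FenX is inactive.
Required activator HolY is absent, so *purX* is not transcribed.
→ *purX* is OFF.
Xylulose is absent, so SibH is active.
No repressor is bound and SibH is active, so *holK* is transcribed.
So HolK is produced and active.
With repressor HolK bound, *orvC* is not transcribed.
→ *orvC* is OFF.
Citrulline is present, so KulL is active.
Turanose is absent, so SibZ is inactive.
Required activator SibZ is absent, so *temX* is not transcribed.
So TemX is not produced.
Homoserine is present, so HaxW is inactive.
Melibiose is absent, so KepD is inactive.
With no repressor bound, *dovB* is transcribed.
So DovB is produced and active.
With repressor DovB bound, *velZ* is not transcribed.
→ *velZ* is OFF.
0 of the 4 genes are transcribed.

0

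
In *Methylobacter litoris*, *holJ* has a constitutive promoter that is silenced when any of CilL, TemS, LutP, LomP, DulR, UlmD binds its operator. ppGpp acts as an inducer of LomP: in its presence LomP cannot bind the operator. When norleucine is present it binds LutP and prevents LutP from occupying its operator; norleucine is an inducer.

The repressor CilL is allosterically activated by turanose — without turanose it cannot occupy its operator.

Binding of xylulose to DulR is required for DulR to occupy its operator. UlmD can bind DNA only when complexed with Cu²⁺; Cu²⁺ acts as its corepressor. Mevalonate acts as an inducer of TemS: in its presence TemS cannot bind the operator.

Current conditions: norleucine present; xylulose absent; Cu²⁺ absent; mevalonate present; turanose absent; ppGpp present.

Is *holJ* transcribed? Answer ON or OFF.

ON

Turanose is absent, so CilL is inactive.
Mevalonate is present, so TemS is inactive.
Norleucine is present, so LutP is inactive.
ppGpp is present, so LomP is inactive.
Xylulose is absent, so DulR is inactive.
Cu²⁺ is absent, so UlmD is inactive.
With no repressor bound, *holJ* is transcribed.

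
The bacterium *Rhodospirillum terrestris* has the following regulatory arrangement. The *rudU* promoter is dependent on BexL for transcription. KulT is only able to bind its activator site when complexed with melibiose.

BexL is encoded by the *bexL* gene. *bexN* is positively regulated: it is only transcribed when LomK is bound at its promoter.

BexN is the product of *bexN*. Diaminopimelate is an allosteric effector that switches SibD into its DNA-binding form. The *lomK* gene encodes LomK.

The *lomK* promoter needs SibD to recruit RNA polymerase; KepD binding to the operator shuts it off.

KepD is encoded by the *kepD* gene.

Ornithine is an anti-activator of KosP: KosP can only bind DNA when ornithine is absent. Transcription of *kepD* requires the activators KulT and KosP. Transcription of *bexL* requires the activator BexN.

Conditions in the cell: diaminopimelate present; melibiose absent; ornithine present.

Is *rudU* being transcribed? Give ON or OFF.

Melibiose is absent, so KulT is inactive.
Ornithine is present, so KosP is inactive.
Required activator KulT is absent, so *kepD* is not transcribed.
So KepD is not produced.
Diaminopimelate is present, so SibD is active.
No repressor is bound and SibD is active, so *lomK* is transcribed.
So LomK is produced and active.
No repressor is bound and LomK is active, so *bexN* is transcribed.
So BexN is produced and active.
No repressor is bound and BexN is active, so *bexL* is transcribed.
So BexL is produced and active.
No repressor is bound and BexL is active, so *rudU* is transcribed.

ON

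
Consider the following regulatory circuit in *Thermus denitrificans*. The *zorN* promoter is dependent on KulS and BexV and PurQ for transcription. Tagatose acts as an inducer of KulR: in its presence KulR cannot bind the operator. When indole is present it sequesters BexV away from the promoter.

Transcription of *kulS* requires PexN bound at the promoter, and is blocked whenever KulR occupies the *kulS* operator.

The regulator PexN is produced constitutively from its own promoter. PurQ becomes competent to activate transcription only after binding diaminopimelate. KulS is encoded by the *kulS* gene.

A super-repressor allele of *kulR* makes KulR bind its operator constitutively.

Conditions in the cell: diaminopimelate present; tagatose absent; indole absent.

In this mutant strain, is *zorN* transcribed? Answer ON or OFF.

OFF

PexN is produced constitutively and is active.
KulR is constitutively active in this strain.
With repressor KulR bound, *kulS* is not transcribed.
So KulS is not produced.
Indole is absent, so BexV is active.
Diaminopimelate is present, so PurQ is active.
Required activator KulS is absent, so *zorN* is not transcribed.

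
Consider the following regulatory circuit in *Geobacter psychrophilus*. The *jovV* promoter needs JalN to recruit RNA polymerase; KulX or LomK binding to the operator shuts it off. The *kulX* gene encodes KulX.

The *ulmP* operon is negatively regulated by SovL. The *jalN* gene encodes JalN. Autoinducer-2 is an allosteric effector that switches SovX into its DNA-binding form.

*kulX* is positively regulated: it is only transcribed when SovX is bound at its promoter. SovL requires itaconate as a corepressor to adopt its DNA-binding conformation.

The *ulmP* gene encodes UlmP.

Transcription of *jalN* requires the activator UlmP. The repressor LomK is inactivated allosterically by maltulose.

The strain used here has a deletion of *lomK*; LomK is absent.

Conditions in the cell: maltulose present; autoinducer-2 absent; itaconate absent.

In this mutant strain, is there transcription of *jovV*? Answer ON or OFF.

ON

Autoinducer-2 is absent, so SovX is inactive.
Required activator SovX is absent, so *kulX* is not transcribed.
So KulX is not produced.
Itaconate is absent, so SovL is inactive.
With no repressor bound, *ulmP* is transcribed.
So UlmP is produced and active.
No repressor is bound and UlmP is active, so *jalN* is transcribed.
So JalN is produced and active.
LomK is non-functional in this strain, so it has no effect.
No repressor is bound and JalN is active, so *jovV* is transcribed.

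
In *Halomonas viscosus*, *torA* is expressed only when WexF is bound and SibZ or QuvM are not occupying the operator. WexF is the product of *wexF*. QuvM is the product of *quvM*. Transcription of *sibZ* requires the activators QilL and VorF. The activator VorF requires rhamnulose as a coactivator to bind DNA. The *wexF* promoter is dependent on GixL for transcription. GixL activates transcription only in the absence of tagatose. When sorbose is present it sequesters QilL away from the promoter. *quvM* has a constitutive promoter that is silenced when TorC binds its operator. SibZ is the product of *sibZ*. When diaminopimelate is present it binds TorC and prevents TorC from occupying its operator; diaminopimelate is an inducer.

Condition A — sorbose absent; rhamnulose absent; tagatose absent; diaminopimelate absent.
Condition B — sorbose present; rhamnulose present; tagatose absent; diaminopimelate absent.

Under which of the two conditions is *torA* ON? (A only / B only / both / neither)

both

Condition A:
Sorbose is absent, so QilL is active.
Rhamnulose is absent, so VorF is inactive.
Required activator VorF is absent, so *sibZ* is not transcribed.
So SibZ is not produced.
Tagatose is absent, so GixL is active.
No repressor is bound and GixL is active, so *wexF* is transcribed.
So WexF is produced and active.
Diaminopimelate is absent, so TorC is active.
With repressor TorC bound, *quvM* is not transcribed.
So QuvM is not produced.
No repressor is bound and WexF is active, so *torA* is transcribed.
→ *torA* is ON in A.
Condition B:
Sorbose is present, so QilL is inactive.
Rhamnulose is present, so VorF is active.
Required activator QilL is absent, so *sibZ* is not transcribed.
So SibZ is not produced.
Tagatose is absent, so GixL is active.
No repressor is bound and GixL is active, so *wexF* is transcribed.
So WexF is produced and active.
Diaminopimelate is absent, so TorC is active.
With repressor TorC bound, *quvM* is not transcribed.
So QuvM is not produced.
No repressor is bound and WexF is active, so *torA* is transcribed.
→ *torA* is ON in B.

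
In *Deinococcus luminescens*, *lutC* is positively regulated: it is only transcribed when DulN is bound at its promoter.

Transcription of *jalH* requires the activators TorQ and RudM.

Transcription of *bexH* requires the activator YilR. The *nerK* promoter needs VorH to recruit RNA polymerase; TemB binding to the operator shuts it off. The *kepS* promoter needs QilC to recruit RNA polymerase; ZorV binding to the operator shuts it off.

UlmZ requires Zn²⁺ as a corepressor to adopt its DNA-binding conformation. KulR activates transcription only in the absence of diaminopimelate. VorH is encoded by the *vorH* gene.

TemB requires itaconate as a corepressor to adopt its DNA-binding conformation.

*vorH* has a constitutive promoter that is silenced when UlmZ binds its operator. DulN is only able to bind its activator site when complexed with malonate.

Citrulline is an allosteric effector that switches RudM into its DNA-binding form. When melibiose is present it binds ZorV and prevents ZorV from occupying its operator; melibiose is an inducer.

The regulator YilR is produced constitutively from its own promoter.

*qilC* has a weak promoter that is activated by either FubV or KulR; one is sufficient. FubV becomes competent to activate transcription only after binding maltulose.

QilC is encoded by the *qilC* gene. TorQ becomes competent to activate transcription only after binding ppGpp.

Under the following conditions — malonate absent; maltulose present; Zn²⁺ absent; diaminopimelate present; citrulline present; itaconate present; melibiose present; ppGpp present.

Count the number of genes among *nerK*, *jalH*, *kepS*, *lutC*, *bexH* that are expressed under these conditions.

3

Zn²⁺ is absent, so UlmZ is inactive.
With no repressor bound, *vorH* is transcribed.
So VorH is produced and active.
Itaconate is present, so TemB is active.
With repressor TemB bound, *nerK* is not transcribed.
→ *nerK* is OFF.
ppGpp is present, so TorQ is active.
Citrulline is present, so RudM is active.
No repressor is bound and TorQ and RudM are active, so *jalH* is transcribed.
→ *jalH* is ON.
Maltulose is present, so FubV is active.
Diaminopimelate is present, so KulR is inactive.
Activator FubV is present, so *qilC* is transcribed.
So QilC is produced and active.
Melibiose is present, so ZorV is inactive.
No repressor is bound and QilC is active, so *kepS* is transcribed.
→ *kepS* is ON.
Malonate is absent, so DulN is inactive.
Required activator DulN is absent, so *lutC* is not transcribed.
→ *lutC* is OFF.
YilR is produced constitutively and is active.
No repressor is bound and YilR is active, so *bexH* is transcribed.
→ *bexH* is ON.
3 of the 5 genes are transcribed.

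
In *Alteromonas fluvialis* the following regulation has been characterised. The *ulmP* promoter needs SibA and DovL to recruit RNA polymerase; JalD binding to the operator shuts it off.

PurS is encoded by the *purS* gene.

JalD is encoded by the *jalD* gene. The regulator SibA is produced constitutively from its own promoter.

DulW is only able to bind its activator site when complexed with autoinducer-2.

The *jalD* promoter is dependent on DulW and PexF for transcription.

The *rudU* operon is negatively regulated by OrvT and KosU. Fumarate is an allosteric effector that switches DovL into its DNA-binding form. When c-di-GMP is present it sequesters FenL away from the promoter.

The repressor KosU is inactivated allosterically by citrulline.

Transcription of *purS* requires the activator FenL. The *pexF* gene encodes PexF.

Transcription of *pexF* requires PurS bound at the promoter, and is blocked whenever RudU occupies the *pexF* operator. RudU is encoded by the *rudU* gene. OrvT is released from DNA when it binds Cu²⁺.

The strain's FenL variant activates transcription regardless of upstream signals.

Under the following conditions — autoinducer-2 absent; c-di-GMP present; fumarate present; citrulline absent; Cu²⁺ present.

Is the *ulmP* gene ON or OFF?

SibA is produced constitutively and is active.
Fumarate is present, so DovL is active.
Autoinducer-2 is absent, so DulW is inactive.
Cu²⁺ is present, so OrvT is inactive.
Citrulline is absent, so KosU is active.
With repressor KosU bound, *rudU* is not transcribed.
So RudU is not produced.
FenL is constitutively active in this strain.
No repressor is bound and FenL is active, so *purS* is transcribed.
So PurS is produced and active.
No repressor is bound and PurS is active, so *pexF* is transcribed.
So PexF is produced and active.
Required activator DulW is absent, so *jalD* is not transcribed.
So JalD is not produced.
No repressor is bound and SibA and DovL are active, so *ulmP* is transcribed.

ON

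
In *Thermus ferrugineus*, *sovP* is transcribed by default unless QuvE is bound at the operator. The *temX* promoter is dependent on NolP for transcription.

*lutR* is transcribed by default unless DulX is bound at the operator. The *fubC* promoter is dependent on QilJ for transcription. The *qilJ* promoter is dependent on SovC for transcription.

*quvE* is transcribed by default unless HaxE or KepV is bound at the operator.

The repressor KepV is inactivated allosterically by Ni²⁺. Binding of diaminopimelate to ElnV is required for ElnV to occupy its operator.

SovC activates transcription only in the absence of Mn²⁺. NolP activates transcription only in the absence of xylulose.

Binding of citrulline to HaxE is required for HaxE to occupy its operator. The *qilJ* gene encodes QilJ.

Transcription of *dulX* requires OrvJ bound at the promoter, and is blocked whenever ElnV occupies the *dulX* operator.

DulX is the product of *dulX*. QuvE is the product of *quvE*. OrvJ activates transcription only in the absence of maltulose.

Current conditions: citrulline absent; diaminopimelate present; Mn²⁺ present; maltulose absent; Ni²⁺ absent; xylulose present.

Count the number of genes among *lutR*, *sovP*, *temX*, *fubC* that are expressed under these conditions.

2

Maltulose is absent, so OrvJ is active.
Diaminopimelate is present, so ElnV is active.
With repressor ElnV bound, *dulX* is not transcribed.
So DulX is not produced.
With no repressor bound, *lutR* is transcribed.
→ *lutR* is ON.
Citrulline is absent, so HaxE is inactive.
Ni²⁺ is absent, so KepV is active.
With repressor KepV bound, *quvE* is not transcribed.
So QuvE is not produced.
With no repressor bound, *sovP* is transcribed.
→ *sovP* is ON.
Xylulose is present, so NolP is inactive.
Required activator NolP is absent, so *temX* is not transcribed.
→ *temX* is OFF.
Mn²⁺ is present, so SovC is inactive.
Required activator SovC is absent, so *qilJ* is not transcribed.
So QilJ is not produced.
Required activator QilJ is absent, so *fubC* is not transcribed.
→ *fubC* is OFF.
2 of the 4 genes are transcribed.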